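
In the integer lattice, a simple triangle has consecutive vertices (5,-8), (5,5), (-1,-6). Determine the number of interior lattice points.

32

Using the shoelace formula, 2A = |[5·5 − 5·(-8)] + [5·(-6) − (-1)·5] + [(-1)·(-8) − 5·(-6)]| = 78, so the area is 39.
Summing gcd(|Δx|,|Δy|) over the edges gives the boundary count: gcd(0,13) + gcd(6,11) + gcd(6,2) = 13+1+2 = 16.
By Pick's theorem A = I + B/2 − 1, so I = 39 − 16/2 + 1 = 32.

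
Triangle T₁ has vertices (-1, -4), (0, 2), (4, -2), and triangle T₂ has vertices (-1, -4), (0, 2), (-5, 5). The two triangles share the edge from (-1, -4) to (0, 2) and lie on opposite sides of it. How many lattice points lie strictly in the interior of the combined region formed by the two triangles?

The union is the simple quadrilateral with vertices (-1, -4), (4, -2), (0, 2), (-5, 5) in order.
The shoelace formula gives twice the area as |((-1)·(-2) − 4·(-4)) + (4·2 − 0·(-2)) + (0·5 − (-5)·2) + ((-5)·(-4) − (-1)·5)| = 61, so the area is 61/2.
Summing gcd(|Δx|,|Δy|) over the edges gives the boundary count: gcd(5,2) + gcd(4,4) + gcd(5,3) + gcd(4,9) = 1+4+1+1 = 7.
By Pick's theorem I = A − B/2 + 1 = 61/2 − 7/2 + 1 = 28.

28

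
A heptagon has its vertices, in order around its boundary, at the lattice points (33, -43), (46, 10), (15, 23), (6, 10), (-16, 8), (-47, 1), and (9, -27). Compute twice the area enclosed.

Using the shoelace formula, 2A = |(33·10 − 46·(-43)) + (46·23 − 15·10) + (15·10 − 6·23) + (6·8 − (-16)·10) + ((-16)·1 − (-47)·8) + ((-47)·(-27) − 9·1) + (9·(-43) − 33·(-27))| = 5560, so the area is 2780.

5560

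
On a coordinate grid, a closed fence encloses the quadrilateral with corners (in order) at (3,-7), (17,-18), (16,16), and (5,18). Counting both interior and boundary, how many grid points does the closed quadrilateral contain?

Using the shoelace formula, 2A = |(3·(-18) − 17·(-7)) + (17·16 − 16·(-18)) + (16·18 − 5·16) + (5·(-7) − 3·18)| = 744, so the area is 372.
The number of boundary lattice points is Σ gcd(|Δx|,|Δy|) = gcd(14,11) + gcd(1,34) + gcd(11,2) + gcd(2,25) = 1+1+1+1 = 4.
Pick's theorem gives I = A − B/2 + 1 = 372 − 4/2 + 1 = 371, so the closed region contains I + B = 371 + 4 = 375 lattice points.

375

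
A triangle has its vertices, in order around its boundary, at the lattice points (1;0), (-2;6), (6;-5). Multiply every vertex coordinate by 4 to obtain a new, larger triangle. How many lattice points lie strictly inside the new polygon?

Using the shoelace formula, 2A = |[1·6 − (-2)·0] + [(-2)·(-5) − 6·6] + [6·0 − 1·(-5)]| = 15, so the area is 15/2.
Summing gcd(|Δx|,|Δy|) over the edges gives the boundary count: gcd(3,6) + gcd(8,11) + gcd(5,5) = 3+1+5 = 9.
Scaling by 4 multiplies the area by 4² = 16 (so the new area is 120) and multiplies the boundary lattice-point count by 4, giving 36.
By Pick's theorem, the interior count of the dilated polygon is 120 − 36/2 + 1 = 103.

103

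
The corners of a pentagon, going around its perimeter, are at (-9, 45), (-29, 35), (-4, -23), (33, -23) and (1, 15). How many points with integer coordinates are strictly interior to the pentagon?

By the shoelace formula, twice the signed area is |[(-9)·35 − (-29)·45] + [(-29)·(-23) − (-4)·35] + [(-4)·(-23) − 33·(-23)] + [33·15 − 1·(-23)] + [1·45 − (-9)·15]| = 3346, so the area is 1673.
Summing gcd(|Δx|,|Δy|) over the edges gives the boundary count: gcd(20,10) + gcd(25,58) + gcd(37,0) + gcd(32,38) + gcd(10,30) = 10+1+37+2+10 = 60.
Pick's theorem gives I = A − B/2 + 1 = 1673 − 60/2 + 1 = 1644.

1644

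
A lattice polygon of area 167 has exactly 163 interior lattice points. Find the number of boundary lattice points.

10

Pick's theorem gives A = I + B/2 − 1, so B = 2(A − I + 1) = 2(167 − 163 + 1) = 10.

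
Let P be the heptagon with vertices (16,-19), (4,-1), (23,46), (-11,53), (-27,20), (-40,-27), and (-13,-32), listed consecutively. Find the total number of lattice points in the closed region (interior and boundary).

The shoelace formula gives twice the area as |[16·(-1) − 4·(-19)] + [4·46 − 23·(-1)] + [23·53 − (-11)·46] + [(-11)·20 − (-27)·53] + [(-27)·(-27) − (-40)·20] + [(-40)·(-32) − (-13)·(-27)] + [(-13)·(-19) − 16·(-32)]| = 6420, so the area is 3210.
Summing gcd(|Δx|,|Δy|) over the edges gives the boundary count: gcd(12,18) + gcd(19,47) + gcd(34,7) + gcd(16,33) + gcd(13,47) + gcd(27,5) + gcd(29,13) = 6+1+1+1+1+1+1 = 12.
Pick's theorem gives I = A − B/2 + 1 = 3210 − 12/2 + 1 = 3205, so the closed region contains I + B = 3205 + 12 = 3217 lattice points.

3217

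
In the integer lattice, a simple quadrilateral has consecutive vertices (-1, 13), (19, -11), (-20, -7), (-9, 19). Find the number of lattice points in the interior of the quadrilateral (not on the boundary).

Using the shoelace formula, 2A = |((-1)·(-11) − 19·13) + (19·(-7) − (-20)·(-11)) + ((-20)·19 − (-9)·(-7)) + ((-9)·13 − (-1)·19)| = 1130, so the area is 565.
The number of boundary lattice points is Σ gcd(|Δx|,|Δy|) = gcd(20,24) + gcd(39,4) + gcd(11,26) + gcd(8,6) = 4+1+1+2 = 8.
Pick's theorem gives I = A − B/2 + 1 = 565 − 8/2 + 1 = 562.

562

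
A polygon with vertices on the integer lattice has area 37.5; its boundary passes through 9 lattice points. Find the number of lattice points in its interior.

34

From Pick's theorem, I = A − B/2 + 1 = 37.5 − 9/2 + 1 = 34.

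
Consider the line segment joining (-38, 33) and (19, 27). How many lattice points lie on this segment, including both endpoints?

The number of lattice points on a segment between lattice points is gcd(|Δx|,|Δy|) + 1 = gcd(57,6) + 1 = 3 + 1 = 4.

4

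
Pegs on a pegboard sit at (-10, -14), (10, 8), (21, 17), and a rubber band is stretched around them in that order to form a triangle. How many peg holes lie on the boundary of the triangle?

The number of boundary lattice points is Σ gcd(|Δx|,|Δy|) = gcd(20,22) + gcd(11,9) + gcd(31,31) = 2+1+31 = 34.

34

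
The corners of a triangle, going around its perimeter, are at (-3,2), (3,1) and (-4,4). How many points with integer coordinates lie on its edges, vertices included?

3

The number of boundary lattice points is Σ gcd(|Δx|,|Δy|) = gcd(6,1) + gcd(7,3) + gcd(1,2) = 1+1+1 = 3.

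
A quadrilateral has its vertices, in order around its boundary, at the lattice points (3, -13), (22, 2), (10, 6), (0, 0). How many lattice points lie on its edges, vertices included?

The number of boundary lattice points is Σ gcd(|Δx|,|Δy|) = gcd(19,15) + gcd(12,4) + gcd(10,6) + gcd(3,13) = 1+4+2+1 = 8.

8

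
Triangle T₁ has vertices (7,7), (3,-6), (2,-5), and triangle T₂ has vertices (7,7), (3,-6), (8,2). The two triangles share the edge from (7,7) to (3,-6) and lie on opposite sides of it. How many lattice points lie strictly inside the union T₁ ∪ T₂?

The union is the simple quadrilateral with vertices (7,7), (2,-5), (3,-6), (8,2) in order.
By the shoelace formula, twice the signed area is |[7·(-5) − 2·7] + [2·(-6) − 3·(-5)] + [3·2 − 8·(-6)] + [8·7 − 7·2]| = 50, so the area is 25.
Along each edge there are gcd(|Δx|,|Δy|)+1 lattice points, so counting each shared vertex once the boundary has gcd(5,12) + gcd(1,1) + gcd(5,8) + gcd(1,5) = 1+1+1+1 = 4.
By Pick's theorem I = A − B/2 + 1 = 25 − 4/2 + 1 = 24.

24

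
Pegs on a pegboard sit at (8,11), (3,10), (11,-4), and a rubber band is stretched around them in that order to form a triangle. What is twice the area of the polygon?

The shoelace formula gives twice the area as |[8·10 − 3·11] + [3·(-4) − 11·10] + [11·11 − 8·(-4)]| = 78, so the area is 39.

78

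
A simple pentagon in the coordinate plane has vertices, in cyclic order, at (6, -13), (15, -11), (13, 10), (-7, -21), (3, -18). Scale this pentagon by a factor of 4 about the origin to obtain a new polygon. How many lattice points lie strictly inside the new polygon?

3807

By the shoelace formula, twice the signed area is |[6·(-11) − 15·(-13)] + [15·10 − 13·(-11)] + [13·(-21) − (-7)·10] + [(-7)·(-18) − 3·(-21)] + [3·(-13) − 6·(-18)]| = 477, so the area is 238.5.
Along each edge there are gcd(|Δx|,|Δy|)+1 lattice points, so counting each shared vertex once the boundary has gcd(9,2) + gcd(2,21) + gcd(20,31) + gcd(10,3) + gcd(3,5) = 1+1+1+1+1 = 5.
Scaling by 4 multiplies the area by 4² = 16 (so the new area is 3816) and multiplies the boundary lattice-point count by 4, giving 20.
By Pick's theorem, the interior count of the dilated polygon is 3816 − 20/2 + 1 = 3807.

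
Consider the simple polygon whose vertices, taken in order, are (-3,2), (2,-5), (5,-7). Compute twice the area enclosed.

11

Using the shoelace formula, 2A = |[(-3)·(-5) − 2·2] + [2·(-7) − 5·(-5)] + [5·2 − (-3)·(-7)]| = 11, so the area is 5.5.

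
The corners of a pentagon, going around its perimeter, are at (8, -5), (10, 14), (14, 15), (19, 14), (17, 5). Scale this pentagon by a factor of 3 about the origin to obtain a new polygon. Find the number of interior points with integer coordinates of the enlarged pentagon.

Using the shoelace formula, 2A = |[8·14 − 10·(-5)] + [10·15 − 14·14] + [14·14 − 19·15] + [19·5 − 17·14] + [17·(-5) − 8·5]| = 241, so the area is 120.5.
Summing gcd(|Δx|,|Δy|) over the edges gives the boundary count: gcd(2,19) + gcd(4,1) + gcd(5,1) + gcd(2,9) + gcd(9,10) = 1+1+1+1+1 = 5.
Scaling by 3 multiplies the area by 3² = 9 (so the new area is 1084.5) and multiplies the boundary lattice-point count by 3, giving 15.
By Pick's theorem, the interior count of the dilated polygon is 1084.5 − 15/2 + 1 = 1078.

1078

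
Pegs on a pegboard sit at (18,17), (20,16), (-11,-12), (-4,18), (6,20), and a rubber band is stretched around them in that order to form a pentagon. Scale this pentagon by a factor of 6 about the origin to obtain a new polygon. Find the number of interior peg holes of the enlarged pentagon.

14521

By the shoelace formula, twice the signed area is |(18·16 − 20·17) + (20·(-12) − (-11)·16) + ((-11)·18 − (-4)·(-12)) + ((-4)·20 − 6·18) + (6·17 − 18·20)| = 808, so the area is 404.
The number of boundary lattice points is Σ gcd(|Δx|,|Δy|) = gcd(2,1) + gcd(31,28) + gcd(7,30) + gcd(10,2) + gcd(12,3) = 1+1+1+2+3 = 8.
Scaling by 6 multiplies the area by 6² = 36 (so the new area is 14544) and multiplies the boundary lattice-point count by 6, giving 48.
By Pick's theorem, the interior count of the dilated polygon is 14544 − 48/2 + 1 = 14521.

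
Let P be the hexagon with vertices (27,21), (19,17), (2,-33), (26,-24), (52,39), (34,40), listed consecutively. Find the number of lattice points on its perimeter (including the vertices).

Along each edge there are gcd(|Δx|,|Δy|)+1 lattice points, so counting each shared vertex once the boundary has gcd(8,4) + gcd(17,50) + gcd(24,9) + gcd(26,63) + gcd(18,1) + gcd(7,19) = 4+1+3+1+1+1 = 11.

11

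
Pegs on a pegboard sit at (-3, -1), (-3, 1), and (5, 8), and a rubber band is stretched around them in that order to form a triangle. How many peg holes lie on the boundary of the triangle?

The number of boundary lattice points is Σ gcd(|Δx|,|Δy|) = gcd(0,2) + gcd(8,7) + gcd(8,9) = 2+1+1 = 4.

4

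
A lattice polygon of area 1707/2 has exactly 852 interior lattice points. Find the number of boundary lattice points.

5

Pick's theorem gives A = I + B/2 − 1, so B = 2(A − I + 1) = 2(1707/2 − 852 + 1) = 5.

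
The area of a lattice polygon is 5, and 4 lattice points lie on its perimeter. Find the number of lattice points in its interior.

From Pick's theorem, I = A − B/2 + 1 = 5 − 4/2 + 1 = 4.

4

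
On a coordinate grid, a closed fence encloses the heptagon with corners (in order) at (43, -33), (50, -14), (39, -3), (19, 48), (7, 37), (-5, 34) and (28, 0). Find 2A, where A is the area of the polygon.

Using the shoelace formula, 2A = |[43·(-14) − 50·(-33)] + [50·(-3) − 39·(-14)] + [39·48 − 19·(-3)] + [19·37 − 7·48] + [7·34 − (-5)·37] + [(-5)·0 − 28·34] + [28·(-33) − 43·0]| = 2287, so the area is 2287/2.

2287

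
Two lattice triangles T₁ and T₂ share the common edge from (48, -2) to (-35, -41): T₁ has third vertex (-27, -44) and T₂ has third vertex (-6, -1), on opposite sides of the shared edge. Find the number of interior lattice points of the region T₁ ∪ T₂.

The union is the simple quadrilateral with vertices (48, -2), (-27, -44), (-35, -41), (-6, -1) in order.
By the shoelace formula, twice the signed area is |[48·(-44) − (-27)·(-2)] + [(-27)·(-41) − (-35)·(-44)] + [(-35)·(-1) − (-6)·(-41)] + [(-6)·(-2) − 48·(-1)]| = 2750, so the area is 1375.
The number of boundary lattice points is Σ gcd(|Δx|,|Δy|) = gcd(75,42) + gcd(8,3) + gcd(29,40) + gcd(54,1) = 3+1+1+1 = 6.
By Pick's theorem I = A − B/2 + 1 = 1375 − 6/2 + 1 = 1373.

1373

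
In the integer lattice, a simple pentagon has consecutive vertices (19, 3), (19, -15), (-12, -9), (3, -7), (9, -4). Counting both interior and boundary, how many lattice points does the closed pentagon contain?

The shoelace formula gives twice the area as |(19·(-15) − 19·3) + (19·(-9) − (-12)·(-15)) + ((-12)·(-7) − 3·(-9)) + (3·(-4) − 9·(-7)) + (9·3 − 19·(-4))| = 428, so the area is 214.
Summing gcd(|Δx|,|Δy|) over the edges gives the boundary count: gcd(0,18) + gcd(31,6) + gcd(15,2) + gcd(6,3) + gcd(10,7) = 18+1+1+3+1 = 24.
Pick's theorem gives I = A − B/2 + 1 = 214 − 24/2 + 1 = 203, so the closed region contains I + B = 203 + 24 = 227 lattice points.

227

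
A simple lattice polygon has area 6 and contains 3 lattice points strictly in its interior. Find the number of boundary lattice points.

8

Pick's theorem gives A = I + B/2 − 1, so B = 2(A − I + 1) = 2(6 − 3 + 1) = 8.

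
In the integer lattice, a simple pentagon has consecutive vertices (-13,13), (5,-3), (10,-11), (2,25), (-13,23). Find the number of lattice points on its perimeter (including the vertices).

Summing gcd(|Δx|,|Δy|) over the edges gives the boundary count: gcd(18,16) + gcd(5,8) + gcd(8,36) + gcd(15,2) + gcd(0,10) = 2+1+4+1+10 = 18.

18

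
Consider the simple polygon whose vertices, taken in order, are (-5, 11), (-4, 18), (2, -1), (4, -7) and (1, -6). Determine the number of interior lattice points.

By the shoelace formula, twice the signed area is |((-5)·18 − (-4)·11) + ((-4)·(-1) − 2·18) + (2·(-7) − 4·(-1)) + (4·(-6) − 1·(-7)) + (1·11 − (-5)·(-6))| = 124, so the area is 62.
Summing gcd(|Δx|,|Δy|) over the edges gives the boundary count: gcd(1,7) + gcd(6,19) + gcd(2,6) + gcd(3,1) + gcd(6,17) = 1+1+2+1+1 = 6.
Pick's theorem gives I = A − B/2 + 1 = 62 − 6/2 + 1 = 60.

60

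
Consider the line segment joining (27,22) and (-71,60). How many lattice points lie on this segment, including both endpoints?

The number of lattice points on a segment between lattice points is gcd(|Δx|,|Δy|) + 1 = gcd(98,38) + 1 = 2 + 1 = 3.

3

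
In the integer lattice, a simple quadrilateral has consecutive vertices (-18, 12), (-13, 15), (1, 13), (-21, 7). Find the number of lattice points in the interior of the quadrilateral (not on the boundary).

70

By the shoelace formula, twice the signed area is |[(-18)·15 − (-13)·12] + [(-13)·13 − 1·15] + [1·7 − (-21)·13] + [(-21)·12 − (-18)·7]| = 144, so the area is 72.
Along each edge there are gcd(|Δx|,|Δy|)+1 lattice points, so counting each shared vertex once the boundary has gcd(5,3) + gcd(14,2) + gcd(22,6) + gcd(3,5) = 1+2+2+1 = 6.
By Pick's theorem A = I + B/2 − 1, so I = 72 − 6/2 + 1 = 70.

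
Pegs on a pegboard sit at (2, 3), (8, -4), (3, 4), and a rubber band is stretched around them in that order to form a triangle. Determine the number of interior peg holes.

By the shoelace formula, twice the signed area is |[2·(-4) − 8·3] + [8·4 − 3·(-4)] + [3·3 − 2·4]| = 13, so the area is 6.5.
Along each edge there are gcd(|Δx|,|Δy|)+1 lattice points, so counting each shared vertex once the boundary has gcd(6,7) + gcd(5,8) + gcd(1,1) = 1+1+1 = 3.
By Pick's theorem A = I + B/2 − 1, so I = 6.5 − 3/2 + 1 = 6.

6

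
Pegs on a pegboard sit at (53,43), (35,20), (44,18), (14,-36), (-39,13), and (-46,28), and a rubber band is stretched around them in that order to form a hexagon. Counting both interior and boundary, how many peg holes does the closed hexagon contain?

Using the shoelace formula, 2A = |[53·20 − 35·43] + [35·18 − 44·20] + [44·(-36) − 14·18] + [14·13 − (-39)·(-36)] + [(-39)·28 − (-46)·13] + [(-46)·43 − 53·28]| = 7709, so the area is 7709/2.
The number of boundary lattice points is Σ gcd(|Δx|,|Δy|) = gcd(18,23) + gcd(9,2) + gcd(30,54) + gcd(53,49) + gcd(7,15) + gcd(99,15) = 1+1+6+1+1+3 = 13.
Pick's theorem gives I = A − B/2 + 1 = 7709/2 − 13/2 + 1 = 3849, so the closed region contains I + B = 3849 + 13 = 3862 lattice points.

3862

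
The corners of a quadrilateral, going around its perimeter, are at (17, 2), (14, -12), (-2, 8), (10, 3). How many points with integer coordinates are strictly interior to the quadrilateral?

128

The shoelace formula gives twice the area as |(17·(-12) − 14·2) + (14·8 − (-2)·(-12)) + ((-2)·3 − 10·8) + (10·2 − 17·3)| = 261, so the area is 130.5.
Along each edge there are gcd(|Δx|,|Δy|)+1 lattice points, so counting each shared vertex once the boundary has gcd(3,14) + gcd(16,20) + gcd(12,5) + gcd(7,1) = 1+4+1+1 = 7.
Pick's theorem gives I = A − B/2 + 1 = 130.5 − 7/2 + 1 = 128.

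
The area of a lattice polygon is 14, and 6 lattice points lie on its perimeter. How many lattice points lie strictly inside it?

12

From Pick's theorem, I = A − B/2 + 1 = 14 − 6/2 + 1 = 12.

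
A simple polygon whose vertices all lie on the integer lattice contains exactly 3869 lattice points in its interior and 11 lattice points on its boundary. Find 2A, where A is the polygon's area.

7747

Pick's theorem states A = I + B/2 − 1, so A = 3869 + 11/2 − 1 = 7747/2.
Hence 2A = 7747.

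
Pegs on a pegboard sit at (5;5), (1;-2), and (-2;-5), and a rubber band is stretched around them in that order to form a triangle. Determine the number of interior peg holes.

3

By the shoelace formula, twice the signed area is |(5·(-2) − 1·5) + (1·(-5) − (-2)·(-2)) + ((-2)·5 − 5·(-5))| = 9, so the area is 4.5.
Summing gcd(|Δx|,|Δy|) over the edges gives the boundary count: gcd(4,7) + gcd(3,3) + gcd(7,10) = 1+3+1 = 5.
By Pick's theorem A = I + B/2 − 1, so I = 4.5 − 5/2 + 1 = 3.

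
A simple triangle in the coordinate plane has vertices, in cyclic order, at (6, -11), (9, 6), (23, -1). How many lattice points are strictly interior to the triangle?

Using the shoelace formula, 2A = |(6·6 − 9·(-11)) + (9·(-1) − 23·6) + (23·(-11) − 6·(-1))| = 259, so the area is 259/2.
Along each edge there are gcd(|Δx|,|Δy|)+1 lattice points, so counting each shared vertex once the boundary has gcd(3,17) + gcd(14,7) + gcd(17,10) = 1+7+1 = 9.
By Pick's theorem A = I + B/2 − 1, so I = 259/2 − 9/2 + 1 = 126.

126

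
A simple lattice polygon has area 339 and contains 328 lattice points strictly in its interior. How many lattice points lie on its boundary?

24

Pick's theorem gives A = I + B/2 − 1, so B = 2(A − I + 1) = 2(339 − 328 + 1) = 24.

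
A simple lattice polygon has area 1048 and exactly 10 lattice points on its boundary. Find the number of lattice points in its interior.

1044

Pick's theorem A = I + B/2 − 1 rearranges to I = A − B/2 + 1 = 1048 − 10/2 + 1 = 1044.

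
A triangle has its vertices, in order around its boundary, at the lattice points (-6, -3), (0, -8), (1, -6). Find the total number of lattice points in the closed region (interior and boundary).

11

By the shoelace formula, twice the signed area is |((-6)·(-8) − 0·(-3)) + (0·(-6) − 1·(-8)) + (1·(-3) − (-6)·(-6))| = 17, so the area is 17/2.
The number of boundary lattice points is Σ gcd(|Δx|,|Δy|) = gcd(6,5) + gcd(1,2) + gcd(7,3) = 1+1+1 = 3.
Pick's theorem gives I = A − B/2 + 1 = 17/2 − 3/2 + 1 = 8, so the closed region contains I + B = 8 + 3 = 11 lattice points.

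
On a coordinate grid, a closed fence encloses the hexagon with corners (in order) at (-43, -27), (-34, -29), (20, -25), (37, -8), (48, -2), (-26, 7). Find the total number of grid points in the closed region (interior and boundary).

By the shoelace formula, twice the signed area is |[(-43)·(-29) − (-34)·(-27)] + [(-34)·(-25) − 20·(-29)] + [20·(-8) − 37·(-25)] + [37·(-2) − 48·(-8)] + [48·7 − (-26)·(-2)] + [(-26)·(-27) − (-43)·7]| = 4121, so the area is 4121/2.
The number of boundary lattice points is Σ gcd(|Δx|,|Δy|) = gcd(9,2) + gcd(54,4) + gcd(17,17) + gcd(11,6) + gcd(74,9) + gcd(17,34) = 1+2+17+1+1+17 = 39.
Pick's theorem gives I = A − B/2 + 1 = 4121/2 − 39/2 + 1 = 2042, so the closed region contains I + B = 2042 + 39 = 2081 lattice points.

2081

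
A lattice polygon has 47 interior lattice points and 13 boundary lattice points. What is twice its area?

105

By Pick's theorem, A = I + B/2 − 1 = 47 + 13/2 − 1 = 105/2.
Hence 2A = 105.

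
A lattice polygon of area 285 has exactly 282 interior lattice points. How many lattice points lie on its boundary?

8

Pick's theorem gives A = I + B/2 − 1, so B = 2(A − I + 1) = 2(285 − 282 + 1) = 8.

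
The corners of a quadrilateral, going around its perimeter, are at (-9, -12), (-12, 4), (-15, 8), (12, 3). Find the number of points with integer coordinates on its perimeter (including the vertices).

6

Along each edge there are gcd(|Δx|,|Δy|)+1 lattice points, so counting each shared vertex once the boundary has gcd(3,16) + gcd(3,4) + gcd(27,5) + gcd(21,15) = 1+1+1+3 = 6.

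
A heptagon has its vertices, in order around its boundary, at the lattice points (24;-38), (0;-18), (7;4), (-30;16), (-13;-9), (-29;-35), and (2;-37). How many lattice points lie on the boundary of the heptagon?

The number of boundary lattice points is Σ gcd(|Δx|,|Δy|) = gcd(24,20) + gcd(7,22) + gcd(37,12) + gcd(17,25) + gcd(16,26) + gcd(31,2) + gcd(22,1) = 4+1+1+1+2+1+1 = 11.

11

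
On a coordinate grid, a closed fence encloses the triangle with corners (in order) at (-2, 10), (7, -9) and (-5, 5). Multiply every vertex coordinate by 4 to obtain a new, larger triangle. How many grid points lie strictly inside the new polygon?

The shoelace formula gives twice the area as |[(-2)·(-9) − 7·10] + [7·5 − (-5)·(-9)] + [(-5)·10 − (-2)·5]| = 102, so the area is 51.
Summing gcd(|Δx|,|Δy|) over the edges gives the boundary count: gcd(9,19) + gcd(12,14) + gcd(3,5) = 1+2+1 = 4.
Scaling by 4 multiplies the area by 4² = 16 (so the new area is 816) and multiplies the boundary lattice-point count by 4, giving 16.
By Pick's theorem, the interior count of the dilated polygon is 816 − 16/2 + 1 = 809.

809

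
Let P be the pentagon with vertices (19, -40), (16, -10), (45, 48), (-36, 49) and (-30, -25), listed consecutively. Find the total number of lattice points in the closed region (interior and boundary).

Using the shoelace formula, 2A = |(19·(-10) − 16·(-40)) + (16·48 − 45·(-10)) + (45·49 − (-36)·48) + ((-36)·(-25) − (-30)·49) + ((-30)·(-40) − 19·(-25))| = 9646, so the area is 4823.
Along each edge there are gcd(|Δx|,|Δy|)+1 lattice points, so counting each shared vertex once the boundary has gcd(3,30) + gcd(29,58) + gcd(81,1) + gcd(6,74) + gcd(49,15) = 3+29+1+2+1 = 36.
Pick's theorem gives I = A − B/2 + 1 = 4823 − 36/2 + 1 = 4806, so the closed region contains I + B = 4806 + 36 = 4842 lattice points.

4842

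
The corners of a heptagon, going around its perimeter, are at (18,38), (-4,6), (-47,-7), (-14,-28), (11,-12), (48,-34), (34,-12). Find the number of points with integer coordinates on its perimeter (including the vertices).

Summing gcd(|Δx|,|Δy|) over the edges gives the boundary count: gcd(22,32) + gcd(43,13) + gcd(33,21) + gcd(25,16) + gcd(37,22) + gcd(14,22) + gcd(16,50) = 2+1+3+1+1+2+2 = 12.

12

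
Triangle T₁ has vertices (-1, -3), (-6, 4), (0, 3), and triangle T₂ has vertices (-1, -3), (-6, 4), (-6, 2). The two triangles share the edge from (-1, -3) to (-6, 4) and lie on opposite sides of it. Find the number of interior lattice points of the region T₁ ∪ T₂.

The union is the simple quadrilateral with vertices (-1, -3), (0, 3), (-6, 4), (-6, 2) in order.
By the shoelace formula, twice the signed area is |[(-1)·3 − 0·(-3)] + [0·4 − (-6)·3] + [(-6)·2 − (-6)·4] + [(-6)·(-3) − (-1)·2]| = 47, so the area is 47/2.
Summing gcd(|Δx|,|Δy|) over the edges gives the boundary count: gcd(1,6) + gcd(6,1) + gcd(0,2) + gcd(5,5) = 1+1+2+5 = 9.
By Pick's theorem I = A − B/2 + 1 = 47/2 − 9/2 + 1 = 20.

20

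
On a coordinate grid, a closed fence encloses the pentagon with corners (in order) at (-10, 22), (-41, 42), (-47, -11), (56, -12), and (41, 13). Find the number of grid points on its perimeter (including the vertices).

11

The number of boundary lattice points is Σ gcd(|Δx|,|Δy|) = gcd(31,20) + gcd(6,53) + gcd(103,1) + gcd(15,25) + gcd(51,9) = 1+1+1+5+3 = 11.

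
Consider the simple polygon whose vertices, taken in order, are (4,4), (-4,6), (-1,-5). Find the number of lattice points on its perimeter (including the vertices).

Along each edge there are gcd(|Δx|,|Δy|)+1 lattice points, so counting each shared vertex once the boundary has gcd(8,2) + gcd(3,11) + gcd(5,9) = 2+1+1 = 4.

4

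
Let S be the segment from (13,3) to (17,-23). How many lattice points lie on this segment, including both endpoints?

3

The number of lattice points on a segment between lattice points is gcd(|Δx|,|Δy|) + 1 = gcd(4,26) + 1 = 2 + 1 = 3.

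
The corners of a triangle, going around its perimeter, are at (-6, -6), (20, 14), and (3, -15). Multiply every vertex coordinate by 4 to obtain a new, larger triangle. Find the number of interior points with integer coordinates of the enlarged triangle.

3289

By the shoelace formula, twice the signed area is |[(-6)·14 − 20·(-6)] + [20·(-15) − 3·14] + [3·(-6) − (-6)·(-15)]| = 414, so the area is 207.
The number of boundary lattice points is Σ gcd(|Δx|,|Δy|) = gcd(26,20) + gcd(17,29) + gcd(9,9) = 2+1+9 = 12.
Scaling by 4 multiplies the area by 4² = 16 (so the new area is 3312) and multiplies the boundary lattice-point count by 4, giving 48.
By Pick's theorem, the interior count of the dilated polygon is 3312 − 48/2 + 1 = 3289.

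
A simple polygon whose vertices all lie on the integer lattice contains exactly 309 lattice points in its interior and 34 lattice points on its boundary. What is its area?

Pick's theorem states A = I + B/2 − 1, so A = 309 + 34/2 − 1 = 325.

325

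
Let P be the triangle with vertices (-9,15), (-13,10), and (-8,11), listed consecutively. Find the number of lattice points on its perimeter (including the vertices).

Summing gcd(|Δx|,|Δy|) over the edges gives the boundary count: gcd(4,5) + gcd(5,1) + gcd(1,4) = 1+1+1 = 3.

3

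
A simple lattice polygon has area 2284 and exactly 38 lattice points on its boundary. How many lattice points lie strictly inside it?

2266

Pick's theorem A = I + B/2 − 1 rearranges to I = A − B/2 + 1 = 2284 − 38/2 + 1 = 2266.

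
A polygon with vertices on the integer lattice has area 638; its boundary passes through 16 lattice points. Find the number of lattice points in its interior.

631

From Pick's theorem, I = A − B/2 + 1 = 638 − 16/2 + 1 = 631.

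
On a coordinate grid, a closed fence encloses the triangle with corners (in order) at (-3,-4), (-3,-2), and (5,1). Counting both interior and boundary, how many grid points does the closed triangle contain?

11

By the shoelace formula, twice the signed area is |((-3)·(-2) − (-3)·(-4)) + ((-3)·1 − 5·(-2)) + (5·(-4) − (-3)·1)| = 16, so the area is 8.
Along each edge there are gcd(|Δx|,|Δy|)+1 lattice points, so counting each shared vertex once the boundary has gcd(0,2) + gcd(8,3) + gcd(8,5) = 2+1+1 = 4.
Pick's theorem gives I = A − B/2 + 1 = 8 − 4/2 + 1 = 7, so the closed region contains I + B = 7 + 4 = 11 lattice points.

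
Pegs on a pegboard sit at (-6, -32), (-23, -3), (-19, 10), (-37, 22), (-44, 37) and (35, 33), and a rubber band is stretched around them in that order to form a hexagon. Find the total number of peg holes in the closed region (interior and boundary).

By the shoelace formula, twice the signed area is |[(-6)·(-3) − (-23)·(-32)] + [(-23)·10 − (-19)·(-3)] + [(-19)·22 − (-37)·10] + [(-37)·37 − (-44)·22] + [(-44)·33 − 35·37] + [35·(-32) − (-6)·33]| = 5123, so the area is 5123/2.
The number of boundary lattice points is Σ gcd(|Δx|,|Δy|) = gcd(17,29) + gcd(4,13) + gcd(18,12) + gcd(7,15) + gcd(79,4) + gcd(41,65) = 1+1+6+1+1+1 = 11.
Pick's theorem gives I = A − B/2 + 1 = 5123/2 − 11/2 + 1 = 2557, so the closed region contains I + B = 2557 + 11 = 2568 lattice points.

2568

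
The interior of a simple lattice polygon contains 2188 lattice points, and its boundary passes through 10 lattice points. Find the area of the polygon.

By Pick's theorem, A = I + B/2 − 1 = 2188 + 10/2 − 1 = 2192.

2192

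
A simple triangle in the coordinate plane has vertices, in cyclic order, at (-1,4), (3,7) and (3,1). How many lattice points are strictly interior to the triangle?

9

The shoelace formula gives twice the area as |((-1)·7 − 3·4) + (3·1 − 3·7) + (3·4 − (-1)·1)| = 24, so the area is 12.
The number of boundary lattice points is Σ gcd(|Δx|,|Δy|) = gcd(4,3) + gcd(0,6) + gcd(4,3) = 1+6+1 = 8.
Pick's theorem gives I = A − B/2 + 1 = 12 − 8/2 + 1 = 9.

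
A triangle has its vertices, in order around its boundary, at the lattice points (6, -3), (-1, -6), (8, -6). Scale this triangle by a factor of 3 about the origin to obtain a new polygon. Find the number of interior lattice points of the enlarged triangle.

106

By the shoelace formula, twice the signed area is |[6·(-6) − (-1)·(-3)] + [(-1)·(-6) − 8·(-6)] + [8·(-3) − 6·(-6)]| = 27, so the area is 27/2.
Along each edge there are gcd(|Δx|,|Δy|)+1 lattice points, so counting each shared vertex once the boundary has gcd(7,3) + gcd(9,0) + gcd(2,3) = 1+9+1 = 11.
Scaling by 3 multiplies the area by 3² = 9 (so the new area is 243/2) and multiplies the boundary lattice-point count by 3, giving 33.
By Pick's theorem, the interior count of the dilated polygon is 243/2 − 33/2 + 1 = 106.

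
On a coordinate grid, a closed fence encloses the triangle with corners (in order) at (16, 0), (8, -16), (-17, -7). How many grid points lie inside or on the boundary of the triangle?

By the shoelace formula, twice the signed area is |[16·(-16) − 8·0] + [8·(-7) − (-17)·(-16)] + [(-17)·0 − 16·(-7)]| = 472, so the area is 236.
Summing gcd(|Δx|,|Δy|) over the edges gives the boundary count: gcd(8,16) + gcd(25,9) + gcd(33,7) = 8+1+1 = 10.
Pick's theorem gives I = A − B/2 + 1 = 236 − 10/2 + 1 = 232, so the closed region contains I + B = 232 + 10 = 242 lattice points.

242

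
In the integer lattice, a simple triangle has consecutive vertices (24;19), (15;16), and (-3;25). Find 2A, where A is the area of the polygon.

135

By the shoelace formula, twice the signed area is |(24·16 − 15·19) + (15·25 − (-3)·16) + ((-3)·19 − 24·25)| = 135, so the area is 135/2.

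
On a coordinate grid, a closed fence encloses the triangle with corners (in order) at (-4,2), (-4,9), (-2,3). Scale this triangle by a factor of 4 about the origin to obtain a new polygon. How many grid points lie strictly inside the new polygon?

The shoelace formula gives twice the area as |[(-4)·9 − (-4)·2] + [(-4)·3 − (-2)·9] + [(-2)·2 − (-4)·3]| = 14, so the area is 7.
Along each edge there are gcd(|Δx|,|Δy|)+1 lattice points, so counting each shared vertex once the boundary has gcd(0,7) + gcd(2,6) + gcd(2,1) = 7+2+1 = 10.
Scaling by 4 multiplies the area by 4² = 16 (so the new area is 112) and multiplies the boundary lattice-point count by 4, giving 40.
By Pick's theorem, the interior count of the dilated polygon is 112 − 40/2 + 1 = 93.

93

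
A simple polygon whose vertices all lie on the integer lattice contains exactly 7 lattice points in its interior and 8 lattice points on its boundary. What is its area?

By Pick's theorem, A = I + B/2 − 1 = 7 + 8/2 − 1 = 10.

10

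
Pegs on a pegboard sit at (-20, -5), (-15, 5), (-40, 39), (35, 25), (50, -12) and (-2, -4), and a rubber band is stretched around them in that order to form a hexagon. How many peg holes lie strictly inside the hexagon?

2439

By the shoelace formula, twice the signed area is |((-20)·5 − (-15)·(-5)) + ((-15)·39 − (-40)·5) + ((-40)·25 − 35·39) + (35·(-12) − 50·25) + (50·(-4) − (-2)·(-12)) + ((-2)·(-5) − (-20)·(-4))| = 4889, so the area is 4889/2.
The number of boundary lattice points is Σ gcd(|Δx|,|Δy|) = gcd(5,10) + gcd(25,34) + gcd(75,14) + gcd(15,37) + gcd(52,8) + gcd(18,1) = 5+1+1+1+4+1 = 13.
Pick's theorem gives I = A − B/2 + 1 = 4889/2 − 13/2 + 1 = 2439.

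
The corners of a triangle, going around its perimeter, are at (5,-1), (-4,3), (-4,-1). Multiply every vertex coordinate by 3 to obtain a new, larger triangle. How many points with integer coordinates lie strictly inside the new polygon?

The shoelace formula gives twice the area as |[5·3 − (-4)·(-1)] + [(-4)·(-1) − (-4)·3] + [(-4)·(-1) − 5·(-1)]| = 36, so the area is 18.
Along each edge there are gcd(|Δx|,|Δy|)+1 lattice points, so counting each shared vertex once the boundary has gcd(9,4) + gcd(0,4) + gcd(9,0) = 1+4+9 = 14.
Scaling by 3 multiplies the area by 3² = 9 (so the new area is 162) and multiplies the boundary lattice-point count by 3, giving 42.
By Pick's theorem, the interior count of the dilated polygon is 162 − 42/2 + 1 = 142.

142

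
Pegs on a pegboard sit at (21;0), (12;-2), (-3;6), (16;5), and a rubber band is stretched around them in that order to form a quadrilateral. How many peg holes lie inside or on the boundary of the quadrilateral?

Using the shoelace formula, 2A = |(21·(-2) − 12·0) + (12·6 − (-3)·(-2)) + ((-3)·5 − 16·6) + (16·0 − 21·5)| = 192, so the area is 96.
The number of boundary lattice points is Σ gcd(|Δx|,|Δy|) = gcd(9,2) + gcd(15,8) + gcd(19,1) + gcd(5,5) = 1+1+1+5 = 8.
Pick's theorem gives I = A − B/2 + 1 = 96 − 8/2 + 1 = 93, so the closed region contains I + B = 93 + 8 = 101 lattice points.

101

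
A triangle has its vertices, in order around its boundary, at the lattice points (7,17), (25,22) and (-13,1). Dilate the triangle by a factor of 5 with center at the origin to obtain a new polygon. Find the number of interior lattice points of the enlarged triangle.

Using the shoelace formula, 2A = |[7·22 − 25·17] + [25·1 − (-13)·22] + [(-13)·17 − 7·1]| = 188, so the area is 94.
The number of boundary lattice points is Σ gcd(|Δx|,|Δy|) = gcd(18,5) + gcd(38,21) + gcd(20,16) = 1+1+4 = 6.
Scaling by 5 multiplies the area by 5² = 25 (so the new area is 2350) and multiplies the boundary lattice-point count by 5, giving 30.
By Pick's theorem, the interior count of the dilated polygon is 2350 − 30/2 + 1 = 2336.

2336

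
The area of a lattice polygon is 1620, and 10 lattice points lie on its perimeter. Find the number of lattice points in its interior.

From Pick's theorem, I = A − B/2 + 1 = 1620 − 10/2 + 1 = 1616.

1616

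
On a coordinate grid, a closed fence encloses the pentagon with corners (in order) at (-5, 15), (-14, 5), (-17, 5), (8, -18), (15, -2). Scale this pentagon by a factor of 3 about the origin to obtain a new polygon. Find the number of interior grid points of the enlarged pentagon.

Using the shoelace formula, 2A = |[(-5)·5 − (-14)·15] + [(-14)·5 − (-17)·5] + [(-17)·(-18) − 8·5] + [8·(-2) − 15·(-18)] + [15·15 − (-5)·(-2)]| = 935, so the area is 935/2.
Summing gcd(|Δx|,|Δy|) over the edges gives the boundary count: gcd(9,10) + gcd(3,0) + gcd(25,23) + gcd(7,16) + gcd(20,17) = 1+3+1+1+1 = 7.
Scaling by 3 multiplies the area by 3² = 9 (so the new area is 4207.5) and multiplies the boundary lattice-point count by 3, giving 21.
By Pick's theorem, the interior count of the dilated polygon is 4207.5 − 21/2 + 1 = 4198.

4198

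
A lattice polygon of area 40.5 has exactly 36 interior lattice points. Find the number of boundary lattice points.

Pick's theorem gives A = I + B/2 − 1, so B = 2(A − I + 1) = 2(40.5 − 36 + 1) = 11.

11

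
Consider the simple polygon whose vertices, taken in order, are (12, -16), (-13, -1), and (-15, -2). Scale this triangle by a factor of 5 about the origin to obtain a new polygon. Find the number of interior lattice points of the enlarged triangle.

671

The shoelace formula gives twice the area as |(12·(-1) − (-13)·(-16)) + ((-13)·(-2) − (-15)·(-1)) + ((-15)·(-16) − 12·(-2))| = 55, so the area is 27.5.
Along each edge there are gcd(|Δx|,|Δy|)+1 lattice points, so counting each shared vertex once the boundary has gcd(25,15) + gcd(2,1) + gcd(27,14) = 5+1+1 = 7.
Scaling by 5 multiplies the area by 5² = 25 (so the new area is 687.5) and multiplies the boundary lattice-point count by 5, giving 35.
By Pick's theorem, the interior count of the dilated polygon is 687.5 − 35/2 + 1 = 671.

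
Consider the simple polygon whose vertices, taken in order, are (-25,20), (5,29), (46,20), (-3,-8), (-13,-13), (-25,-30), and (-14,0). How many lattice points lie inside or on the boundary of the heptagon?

1544

By the shoelace formula, twice the signed area is |((-25)·29 − 5·20) + (5·20 − 46·29) + (46·(-8) − (-3)·20) + ((-3)·(-13) − (-13)·(-8)) + ((-13)·(-30) − (-25)·(-13)) + ((-25)·0 − (-14)·(-30)) + ((-14)·20 − (-25)·0)| = 3067, so the area is 3067/2.
Summing gcd(|Δx|,|Δy|) over the edges gives the boundary count: gcd(30,9) + gcd(41,9) + gcd(49,28) + gcd(10,5) + gcd(12,17) + gcd(11,30) + gcd(11,20) = 3+1+7+5+1+1+1 = 19.
Pick's theorem gives I = A − B/2 + 1 = 3067/2 − 19/2 + 1 = 1525, so the closed region contains I + B = 1525 + 19 = 1544 lattice points.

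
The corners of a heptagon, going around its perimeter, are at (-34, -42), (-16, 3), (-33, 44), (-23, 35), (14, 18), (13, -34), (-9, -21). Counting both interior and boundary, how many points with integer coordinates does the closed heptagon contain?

2034

Using the shoelace formula, 2A = |((-34)·3 − (-16)·(-42)) + ((-16)·44 − (-33)·3) + ((-33)·35 − (-23)·44) + ((-23)·18 − 14·35) + (14·(-34) − 13·18) + (13·(-21) − (-9)·(-34)) + ((-9)·(-42) − (-34)·(-21))| = 4051, so the area is 2025.5.
The number of boundary lattice points is Σ gcd(|Δx|,|Δy|) = gcd(18,45) + gcd(17,41) + gcd(10,9) + gcd(37,17) + gcd(1,52) + gcd(22,13) + gcd(25,21) = 9+1+1+1+1+1+1 = 15.
Pick's theorem gives I = A − B/2 + 1 = 2025.5 − 15/2 + 1 = 2019, so the closed region contains I + B = 2019 + 15 = 2034 lattice points.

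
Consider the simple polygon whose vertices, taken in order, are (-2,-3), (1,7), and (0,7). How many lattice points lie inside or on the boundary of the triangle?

8

By the shoelace formula, twice the signed area is |[(-2)·7 − 1·(-3)] + [1·7 − 0·7] + [0·(-3) − (-2)·7]| = 10, so the area is 5.
Along each edge there are gcd(|Δx|,|Δy|)+1 lattice points, so counting each shared vertex once the boundary has gcd(3,10) + gcd(1,0) + gcd(2,10) = 1+1+2 = 4.
Pick's theorem gives I = A − B/2 + 1 = 5 − 4/2 + 1 = 4, so the closed region contains I + B = 4 + 4 = 8 lattice points.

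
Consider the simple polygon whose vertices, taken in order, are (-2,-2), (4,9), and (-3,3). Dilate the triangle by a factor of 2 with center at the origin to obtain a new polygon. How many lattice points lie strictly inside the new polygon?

By the shoelace formula, twice the signed area is |[(-2)·9 − 4·(-2)] + [4·3 − (-3)·9] + [(-3)·(-2) − (-2)·3]| = 41, so the area is 41/2.
The number of boundary lattice points is Σ gcd(|Δx|,|Δy|) = gcd(6,11) + gcd(7,6) + gcd(1,5) = 1+1+1 = 3.
Scaling by 2 multiplies the area by 2² = 4 (so the new area is 82) and multiplies the boundary lattice-point count by 2, giving 6.
By Pick's theorem, the interior count of the dilated polygon is 82 − 6/2 + 1 = 80.

80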